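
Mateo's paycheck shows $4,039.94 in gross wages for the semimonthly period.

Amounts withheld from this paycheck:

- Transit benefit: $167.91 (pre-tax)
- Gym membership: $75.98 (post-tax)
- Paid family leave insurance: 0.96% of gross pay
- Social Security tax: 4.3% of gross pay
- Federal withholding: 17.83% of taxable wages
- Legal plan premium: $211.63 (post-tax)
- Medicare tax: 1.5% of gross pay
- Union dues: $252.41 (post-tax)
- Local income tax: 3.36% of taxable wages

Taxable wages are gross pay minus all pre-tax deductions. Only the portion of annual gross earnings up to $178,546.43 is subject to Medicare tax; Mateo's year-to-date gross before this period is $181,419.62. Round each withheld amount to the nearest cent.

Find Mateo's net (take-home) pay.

$2,299.03

Transit benefit: $167.91
Taxable wages = $4,039.94 − $167.91 = $3,872.03
Federal withholding: $3,872.03 × 0.1783 = $690.38
Local income tax: $3,872.03 × 0.0336 = $130.10
Social Security tax: $4,039.94 × 0.043 = $173.72
Medicare tax: annual cap $178,546.43 already reached (YTD $181,419.62), so $0.00
Paid family leave insurance: $4,039.94 × 0.0096 = $38.78
Union dues: $252.41
Gym membership: $75.98
Legal plan premium: $211.63
Total deductions = $167.91 + $690.38 + $130.10 + $173.72 + $0.00 + $38.78 + $252.41 + $75.98 + $211.63 = $1,740.91
Net pay = $4,039.94 − $1,740.91 = $2,299.03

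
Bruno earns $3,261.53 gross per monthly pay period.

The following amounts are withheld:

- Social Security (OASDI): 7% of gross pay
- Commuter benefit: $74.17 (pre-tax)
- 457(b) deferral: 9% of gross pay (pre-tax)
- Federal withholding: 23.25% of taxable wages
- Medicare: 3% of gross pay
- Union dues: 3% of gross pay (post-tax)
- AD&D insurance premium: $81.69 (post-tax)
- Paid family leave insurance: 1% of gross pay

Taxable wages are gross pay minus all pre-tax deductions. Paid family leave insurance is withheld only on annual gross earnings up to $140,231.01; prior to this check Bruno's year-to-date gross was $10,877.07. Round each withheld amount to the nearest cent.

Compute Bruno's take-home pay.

$1,682.69

Commuter benefit: $74.17
457(b) deferral: $3,261.53 × 0.09 = $293.54
Pre-tax total = $74.17 + $293.54 = $367.71
Taxable wages = $3,261.53 − $367.71 = $2,893.82
Federal withholding: $2,893.82 × 0.2325 = $672.81
Social Security (OASDI): $3,261.53 × 0.07 = $228.31
Paid family leave insurance: cap not yet reached, full $3,261.53 is subject → $3,261.53 × 0.01 = $32.62
Medicare: $3,261.53 × 0.03 = $97.85
AD&D insurance premium: $81.69
Union dues: $3,261.53 × 0.03 = $97.85
Total deductions = $74.17 + $293.54 + $672.81 + $228.31 + $32.62 + $97.85 + $81.69 + $97.85 = $1,578.84
Net pay = $3,261.53 − $1,578.84 = $1,682.69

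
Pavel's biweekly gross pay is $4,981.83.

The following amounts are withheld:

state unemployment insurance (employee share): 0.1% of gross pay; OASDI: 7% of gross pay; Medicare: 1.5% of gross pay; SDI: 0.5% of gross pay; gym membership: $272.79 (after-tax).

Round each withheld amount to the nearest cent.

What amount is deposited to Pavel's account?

$4,255.69

SDI: $4,981.83 × 0.005 = $24.91
Medicare: $4,981.83 × 0.015 = $74.73
State unemployment insurance (employee share): $4,981.83 × 0.001 = $4.98
OASDI: $4,981.83 × 0.07 = $348.73
Gym membership: $272.79
Total deductions = $24.91 + $74.73 + $4.98 + $348.73 + $272.79 = $726.14
Net pay = $4,981.83 − $726.14 = $4,255.69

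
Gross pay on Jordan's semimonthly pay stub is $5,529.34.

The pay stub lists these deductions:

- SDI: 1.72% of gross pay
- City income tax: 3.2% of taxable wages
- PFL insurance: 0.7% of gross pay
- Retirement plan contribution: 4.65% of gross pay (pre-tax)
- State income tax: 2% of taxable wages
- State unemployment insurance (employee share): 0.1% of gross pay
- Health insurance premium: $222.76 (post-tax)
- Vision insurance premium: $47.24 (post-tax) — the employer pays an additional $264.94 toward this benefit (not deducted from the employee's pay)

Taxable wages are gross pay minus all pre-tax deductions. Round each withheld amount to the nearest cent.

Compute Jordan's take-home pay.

Retirement plan contribution: $5,529.34 × 0.0465 = $257.11
Taxable wages = $5,529.34 − $257.11 = $5,272.23
State income tax: $5,272.23 × 0.02 = $105.44
City income tax: $5,272.23 × 0.032 = $168.71
SDI: $5,529.34 × 0.0172 = $95.10
State unemployment insurance (employee share): $5,529.34 × 0.001 = $5.53
PFL insurance: $5,529.34 × 0.007 = $38.71
Health insurance premium: $222.76
Vision insurance premium: $47.24
(Employer's $264.94 toward vision insurance premium is not withheld from the employee.)
Total deductions = $257.11 + $105.44 + $168.71 + $95.10 + $5.53 + $38.71 + $222.76 + $47.24 = $940.60
Net pay = $5,529.34 − $940.60 = $4,588.74

$4,588.74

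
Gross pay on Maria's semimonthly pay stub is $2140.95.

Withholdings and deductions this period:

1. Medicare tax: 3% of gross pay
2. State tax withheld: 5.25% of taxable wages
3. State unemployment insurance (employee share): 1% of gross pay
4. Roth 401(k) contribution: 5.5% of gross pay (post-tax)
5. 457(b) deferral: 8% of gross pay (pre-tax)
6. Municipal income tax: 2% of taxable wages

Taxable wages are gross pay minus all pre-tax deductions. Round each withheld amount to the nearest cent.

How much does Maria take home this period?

457(b) deferral: $2140.95 × 0.08 = $171.28
Taxable wages = $2140.95 − $171.28 = $1969.67
Municipal income tax: $1969.67 × 0.02 = $39.39
State tax withheld: $1969.67 × 0.0525 = $103.41
Medicare tax: $2140.95 × 0.03 = $64.23
State unemployment insurance (employee share): $2140.95 × 0.01 = $21.41
Roth 401(k) contribution: $2140.95 × 0.055 = $117.75
Total deductions = $171.28 + $39.39 + $103.41 + $64.23 + $21.41 + $117.75 = $517.47
Net pay = $2140.95 − $517.47 = $1623.48

$1623.48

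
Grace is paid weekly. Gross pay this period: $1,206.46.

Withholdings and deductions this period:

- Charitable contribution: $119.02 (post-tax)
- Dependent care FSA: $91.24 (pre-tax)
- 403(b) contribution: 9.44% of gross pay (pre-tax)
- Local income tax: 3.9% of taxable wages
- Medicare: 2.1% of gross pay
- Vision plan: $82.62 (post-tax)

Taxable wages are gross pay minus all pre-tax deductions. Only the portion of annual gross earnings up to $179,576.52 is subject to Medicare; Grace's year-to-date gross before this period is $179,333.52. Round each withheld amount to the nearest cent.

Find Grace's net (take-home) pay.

$755.54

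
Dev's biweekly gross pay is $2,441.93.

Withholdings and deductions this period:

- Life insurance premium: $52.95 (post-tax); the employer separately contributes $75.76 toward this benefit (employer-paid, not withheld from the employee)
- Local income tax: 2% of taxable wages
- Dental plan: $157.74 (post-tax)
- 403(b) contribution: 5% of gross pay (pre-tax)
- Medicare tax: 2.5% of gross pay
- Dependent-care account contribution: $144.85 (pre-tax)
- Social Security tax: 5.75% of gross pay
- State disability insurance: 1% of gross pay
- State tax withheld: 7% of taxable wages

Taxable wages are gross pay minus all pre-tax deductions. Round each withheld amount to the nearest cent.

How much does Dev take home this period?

Dependent-care account contribution: $144.85
403(b) contribution: $2,441.93 × 0.05 = $122.10
Pre-tax total = $144.85 + $122.10 = $266.95
Taxable wages = $2,441.93 − $266.95 = $2,174.98
Local income tax: $2,174.98 × 0.02 = $43.50
State tax withheld: $2,174.98 × 0.07 = $152.25
State disability insurance: $2,441.93 × 0.01 = $24.42
Medicare tax: $2,441.93 × 0.025 = $61.05
Social Security tax: $2,441.93 × 0.0575 = $140.41
Life insurance premium: $52.95
Dental plan: $157.74
(Employer's $75.76 toward life insurance premium is not withheld from the employee.)
Total deductions = $144.85 + $122.10 + $43.50 + $152.25 + $24.42 + $61.05 + $140.41 + $52.95 + $157.74 = $899.27
Net pay = $2,441.93 − $899.27 = $1,542.66

$1,542.66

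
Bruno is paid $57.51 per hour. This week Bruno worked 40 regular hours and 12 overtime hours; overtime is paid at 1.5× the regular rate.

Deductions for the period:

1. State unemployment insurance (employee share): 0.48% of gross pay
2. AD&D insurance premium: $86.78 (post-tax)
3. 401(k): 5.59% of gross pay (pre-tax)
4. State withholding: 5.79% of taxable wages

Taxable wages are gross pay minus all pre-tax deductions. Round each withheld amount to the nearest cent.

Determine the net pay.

$2864.00

Regular pay: 40 × $57.51 = $2300.40
Overtime pay: 12 × $57.51 × 1.5 = $1035.18
Gross pay = $2300.40 + $1035.18 = $3335.58
401(k): $3335.58 × 0.0559 = $186.46
Taxable wages = $3335.58 − $186.46 = $3149.12
State withholding: $3149.12 × 0.0579 = $182.33
State unemployment insurance (employee share): $3335.58 × 0.0048 = $16.01
AD&D insurance premium: $86.78
Total deductions = $186.46 + $182.33 + $16.01 + $86.78 = $471.58
Net pay = $3335.58 − $471.58 = $2864.00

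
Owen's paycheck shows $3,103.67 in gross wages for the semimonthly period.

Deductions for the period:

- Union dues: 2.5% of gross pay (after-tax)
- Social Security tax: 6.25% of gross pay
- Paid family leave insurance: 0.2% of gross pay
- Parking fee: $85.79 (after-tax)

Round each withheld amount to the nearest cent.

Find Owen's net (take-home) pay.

$2,740.10

Social Security tax: $3,103.67 × 0.0625 = $193.98
Paid family leave insurance: $3,103.67 × 0.002 = $6.21
Union dues: $3,103.67 × 0.025 = $77.59
Parking fee: $85.79
Total deductions = $193.98 + $6.21 + $77.59 + $85.79 = $363.57
Net pay = $3,103.67 − $363.57 = $2,740.10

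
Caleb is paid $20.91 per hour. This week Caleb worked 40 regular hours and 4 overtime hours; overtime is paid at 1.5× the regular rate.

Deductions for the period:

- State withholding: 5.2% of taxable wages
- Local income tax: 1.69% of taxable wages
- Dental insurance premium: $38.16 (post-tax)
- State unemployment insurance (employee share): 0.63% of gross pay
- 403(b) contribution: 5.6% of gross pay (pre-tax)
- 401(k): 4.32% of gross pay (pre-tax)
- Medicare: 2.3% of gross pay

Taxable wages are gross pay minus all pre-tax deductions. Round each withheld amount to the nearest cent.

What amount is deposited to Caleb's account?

$740.41

Regular pay: 40 × $20.91 = $836.40
Overtime pay: 4 × $20.91 × 1.5 = $125.46
Gross pay = $836.40 + $125.46 = $961.86
403(b) contribution: $961.86 × 0.056 = $53.86
401(k): $961.86 × 0.0432 = $41.55
Pre-tax total = $53.86 + $41.55 = $95.41
Taxable wages = $961.86 − $95.41 = $866.45
State withholding: $866.45 × 0.052 = $45.06
Local income tax: $866.45 × 0.0169 = $14.64
State unemployment insurance (employee share): $961.86 × 0.0063 = $6.06
Medicare: $961.86 × 0.023 = $22.12
Dental insurance premium: $38.16
Total deductions = $53.86 + $41.55 + $45.06 + $14.64 + $6.06 + $22.12 + $38.16 = $221.45
Net pay = $961.86 − $221.45 = $740.41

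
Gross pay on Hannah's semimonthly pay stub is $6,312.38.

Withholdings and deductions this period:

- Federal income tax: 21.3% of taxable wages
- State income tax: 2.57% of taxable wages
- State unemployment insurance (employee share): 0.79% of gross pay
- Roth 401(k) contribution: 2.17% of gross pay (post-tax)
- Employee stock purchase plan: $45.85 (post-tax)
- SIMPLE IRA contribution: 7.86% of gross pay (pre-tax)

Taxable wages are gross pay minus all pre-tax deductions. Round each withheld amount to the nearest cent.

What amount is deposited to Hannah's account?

SIMPLE IRA contribution: $6,312.38 × 0.0786 = $496.15
Taxable wages = $6,312.38 − $496.15 = $5,816.23
Federal income tax: $5,816.23 × 0.213 = $1,238.86
State income tax: $5,816.23 × 0.0257 = $149.48
State unemployment insurance (employee share): $6,312.38 × 0.0079 = $49.87
Roth 401(k) contribution: $6,312.38 × 0.0217 = $136.98
Employee stock purchase plan: $45.85
Total deductions = $496.15 + $1,238.86 + $149.48 + $49.87 + $136.98 + $45.85 = $2,117.19
Net pay = $6,312.38 − $2,117.19 = $4,195.19

$4,195.19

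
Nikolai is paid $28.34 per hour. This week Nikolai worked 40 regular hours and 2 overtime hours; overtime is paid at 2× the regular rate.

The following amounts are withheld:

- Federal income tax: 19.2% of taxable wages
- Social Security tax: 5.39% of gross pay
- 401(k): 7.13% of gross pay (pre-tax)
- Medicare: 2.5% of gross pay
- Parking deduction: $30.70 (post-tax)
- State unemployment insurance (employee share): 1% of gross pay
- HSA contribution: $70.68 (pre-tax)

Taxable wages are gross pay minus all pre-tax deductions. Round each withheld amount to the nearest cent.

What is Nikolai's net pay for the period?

$737.04

Regular pay: 40 × $28.34 = $1,133.60
Overtime pay: 2 × $28.34 × 2 = $113.36
Gross pay = $1,133.60 + $113.36 = $1,246.96
401(k): $1,246.96 × 0.0713 = $88.91
HSA contribution: $70.68
Pre-tax total = $88.91 + $70.68 = $159.59
Taxable wages = $1,246.96 − $159.59 = $1,087.37
Federal income tax: $1,087.37 × 0.192 = $208.78
Medicare: $1,246.96 × 0.025 = $31.17
State unemployment insurance (employee share): $1,246.96 × 0.01 = $12.47
Social Security tax: $1,246.96 × 0.0539 = $67.21
Parking deduction: $30.70
Total deductions = $88.91 + $70.68 + $208.78 + $31.17 + $12.47 + $67.21 + $30.70 = $509.92
Net pay = $1,246.96 − $509.92 = $737.04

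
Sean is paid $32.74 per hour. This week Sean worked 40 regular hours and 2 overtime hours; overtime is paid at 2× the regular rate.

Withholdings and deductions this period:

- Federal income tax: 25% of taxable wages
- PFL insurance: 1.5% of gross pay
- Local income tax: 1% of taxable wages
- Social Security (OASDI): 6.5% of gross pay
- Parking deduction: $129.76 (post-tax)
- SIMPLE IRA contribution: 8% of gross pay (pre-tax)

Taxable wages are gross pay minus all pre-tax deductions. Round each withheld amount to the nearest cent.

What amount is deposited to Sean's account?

Regular pay: 40 × $32.74 = $1,309.60
Overtime pay: 2 × $32.74 × 2 = $130.96
Gross pay = $1,309.60 + $130.96 = $1,440.56
SIMPLE IRA contribution: $1,440.56 × 0.08 = $115.24
Taxable wages = $1,440.56 − $115.24 = $1,325.32
Federal income tax: $1,325.32 × 0.25 = $331.33
Local income tax: $1,325.32 × 0.01 = $13.25
PFL insurance: $1,440.56 × 0.015 = $21.61
Social Security (OASDI): $1,440.56 × 0.065 = $93.64
Parking deduction: $129.76
Total deductions = $115.24 + $331.33 + $13.25 + $21.61 + $93.64 + $129.76 = $704.83
Net pay = $1,440.56 − $704.83 = $735.73

$735.73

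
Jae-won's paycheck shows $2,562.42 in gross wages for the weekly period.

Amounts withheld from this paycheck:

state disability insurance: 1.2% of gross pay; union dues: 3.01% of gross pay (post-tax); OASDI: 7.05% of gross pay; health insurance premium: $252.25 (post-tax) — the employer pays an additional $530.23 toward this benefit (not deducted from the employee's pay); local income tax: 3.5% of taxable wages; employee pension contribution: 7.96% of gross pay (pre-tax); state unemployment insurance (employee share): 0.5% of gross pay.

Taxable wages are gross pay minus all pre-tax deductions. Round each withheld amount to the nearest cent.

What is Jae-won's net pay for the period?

$1,722.31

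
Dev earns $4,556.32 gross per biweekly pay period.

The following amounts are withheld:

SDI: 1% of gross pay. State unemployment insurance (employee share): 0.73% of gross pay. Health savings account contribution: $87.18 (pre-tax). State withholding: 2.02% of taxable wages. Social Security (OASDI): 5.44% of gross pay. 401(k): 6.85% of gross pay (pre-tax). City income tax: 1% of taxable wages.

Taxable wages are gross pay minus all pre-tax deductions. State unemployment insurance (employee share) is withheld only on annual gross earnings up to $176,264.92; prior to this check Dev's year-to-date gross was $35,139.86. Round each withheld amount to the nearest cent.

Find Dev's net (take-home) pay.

401(k): $4,556.32 × 0.0685 = $312.11
Health savings account contribution: $87.18
Pre-tax total = $312.11 + $87.18 = $399.29
Taxable wages = $4,556.32 − $399.29 = $4,157.03
City income tax: $4,157.03 × 0.01 = $41.57
State withholding: $4,157.03 × 0.0202 = $83.97
SDI: $4,556.32 × 0.01 = $45.56
Social Security (OASDI): $4,556.32 × 0.0544 = $247.86
State unemployment insurance (employee share): cap not yet reached, full $4,556.32 is subject → $4,556.32 × 0.0073 = $33.26
Total deductions = $312.11 + $87.18 + $41.57 + $83.97 + $45.56 + $247.86 + $33.26 = $851.51
Net pay = $4,556.32 − $851.51 = $3,704.81

$3,704.81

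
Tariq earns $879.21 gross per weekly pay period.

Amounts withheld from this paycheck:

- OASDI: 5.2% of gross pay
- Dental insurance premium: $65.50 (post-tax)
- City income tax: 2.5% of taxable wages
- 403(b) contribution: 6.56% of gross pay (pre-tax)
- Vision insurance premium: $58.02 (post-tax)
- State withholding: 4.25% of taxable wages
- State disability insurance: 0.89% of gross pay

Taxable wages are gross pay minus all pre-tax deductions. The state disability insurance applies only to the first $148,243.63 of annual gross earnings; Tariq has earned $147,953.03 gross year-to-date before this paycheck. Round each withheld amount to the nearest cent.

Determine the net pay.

403(b) contribution: $879.21 × 0.0656 = $57.68
Taxable wages = $879.21 − $57.68 = $821.53
City income tax: $821.53 × 0.025 = $20.54
State withholding: $821.53 × 0.0425 = $34.92
State disability insurance: only $148,243.63 − $147,953.03 = $290.60 of this check is subject → $290.60 × 0.0089 = $2.59
OASDI: $879.21 × 0.052 = $45.72
Vision insurance premium: $58.02
Dental insurance premium: $65.50
Total deductions = $57.68 + $20.54 + $34.92 + $2.59 + $45.72 + $58.02 + $65.50 = $284.97
Net pay = $879.21 − $284.97 = $594.24

$594.24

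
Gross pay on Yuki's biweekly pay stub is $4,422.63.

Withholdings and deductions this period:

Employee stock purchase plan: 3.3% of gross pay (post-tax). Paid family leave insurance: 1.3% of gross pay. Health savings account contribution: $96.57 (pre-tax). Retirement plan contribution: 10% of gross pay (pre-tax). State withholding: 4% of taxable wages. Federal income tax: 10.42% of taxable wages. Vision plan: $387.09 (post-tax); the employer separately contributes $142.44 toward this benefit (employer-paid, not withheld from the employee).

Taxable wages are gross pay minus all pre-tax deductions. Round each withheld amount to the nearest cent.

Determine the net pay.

Retirement plan contribution: $4,422.63 × 0.1 = $442.26
Health savings account contribution: $96.57
Pre-tax total = $442.26 + $96.57 = $538.83
Taxable wages = $4,422.63 − $538.83 = $3,883.80
Federal income tax: $3,883.80 × 0.1042 = $404.69
State withholding: $3,883.80 × 0.04 = $155.35
Paid family leave insurance: $4,422.63 × 0.013 = $57.49
Employee stock purchase plan: $4,422.63 × 0.033 = $145.95
Vision plan: $387.09
(Employer's $142.44 toward vision plan is not withheld from the employee.)
Total deductions = $442.26 + $96.57 + $404.69 + $155.35 + $57.49 + $145.95 + $387.09 = $1,689.40
Net pay = $4,422.63 − $1,689.40 = $2,733.23

$2,733.23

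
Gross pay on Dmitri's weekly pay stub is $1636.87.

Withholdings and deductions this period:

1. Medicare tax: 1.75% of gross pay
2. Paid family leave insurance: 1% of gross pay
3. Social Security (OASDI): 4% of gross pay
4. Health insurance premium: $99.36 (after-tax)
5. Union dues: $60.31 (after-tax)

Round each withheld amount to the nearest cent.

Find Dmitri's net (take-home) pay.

$1366.71

Social Security (OASDI): $1636.87 × 0.04 = $65.47
Medicare tax: $1636.87 × 0.0175 = $28.65
Paid family leave insurance: $1636.87 × 0.01 = $16.37
Health insurance premium: $99.36
Union dues: $60.31
Total deductions = $65.47 + $28.65 + $16.37 + $99.36 + $60.31 = $270.16
Net pay = $1636.87 − $270.16 = $1366.71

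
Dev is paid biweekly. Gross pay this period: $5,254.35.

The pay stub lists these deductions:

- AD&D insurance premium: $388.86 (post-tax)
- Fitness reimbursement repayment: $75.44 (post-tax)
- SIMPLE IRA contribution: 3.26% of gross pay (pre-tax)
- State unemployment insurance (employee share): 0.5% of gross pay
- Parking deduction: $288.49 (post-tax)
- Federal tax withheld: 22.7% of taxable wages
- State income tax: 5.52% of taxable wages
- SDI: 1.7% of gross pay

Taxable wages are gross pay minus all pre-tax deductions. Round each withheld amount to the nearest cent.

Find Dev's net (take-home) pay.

SIMPLE IRA contribution: $5,254.35 × 0.0326 = $171.29
Taxable wages = $5,254.35 − $171.29 = $5,083.06
Federal tax withheld: $5,083.06 × 0.227 = $1,153.85
State income tax: $5,083.06 × 0.0552 = $280.58
SDI: $5,254.35 × 0.017 = $89.32
State unemployment insurance (employee share): $5,254.35 × 0.005 = $26.27
Parking deduction: $288.49
Fitness reimbursement repayment: $75.44
AD&D insurance premium: $388.86
Total deductions = $171.29 + $1,153.85 + $280.58 + $89.32 + $26.27 + $288.49 + $75.44 + $388.86 = $2,474.10
Net pay = $5,254.35 − $2,474.10 = $2,780.25

$2,780.25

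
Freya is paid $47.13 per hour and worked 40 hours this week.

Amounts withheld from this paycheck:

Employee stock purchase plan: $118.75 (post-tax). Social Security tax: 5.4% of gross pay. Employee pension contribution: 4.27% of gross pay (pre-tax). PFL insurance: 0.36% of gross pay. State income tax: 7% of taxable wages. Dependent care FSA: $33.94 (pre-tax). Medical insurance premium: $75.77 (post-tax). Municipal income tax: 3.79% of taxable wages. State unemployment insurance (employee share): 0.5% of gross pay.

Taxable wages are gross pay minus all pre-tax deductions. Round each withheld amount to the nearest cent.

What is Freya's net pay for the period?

Gross pay: 40 × $47.13 = $1,885.20
Employee pension contribution: $1,885.20 × 0.0427 = $80.50
Dependent care FSA: $33.94
Pre-tax total = $80.50 + $33.94 = $114.44
Taxable wages = $1,885.20 − $114.44 = $1,770.76
State income tax: $1,770.76 × 0.07 = $123.95
Municipal income tax: $1,770.76 × 0.0379 = $67.11
PFL insurance: $1,885.20 × 0.0036 = $6.79
Social Security tax: $1,885.20 × 0.054 = $101.80
State unemployment insurance (employee share): $1,885.20 × 0.005 = $9.43
Medical insurance premium: $75.77
Employee stock purchase plan: $118.75
Total deductions = $80.50 + $33.94 + $123.95 + $67.11 + $6.79 + $101.80 + $9.43 + $75.77 + $118.75 = $618.04
Net pay = $1,885.20 − $618.04 = $1,267.16

$1,267.16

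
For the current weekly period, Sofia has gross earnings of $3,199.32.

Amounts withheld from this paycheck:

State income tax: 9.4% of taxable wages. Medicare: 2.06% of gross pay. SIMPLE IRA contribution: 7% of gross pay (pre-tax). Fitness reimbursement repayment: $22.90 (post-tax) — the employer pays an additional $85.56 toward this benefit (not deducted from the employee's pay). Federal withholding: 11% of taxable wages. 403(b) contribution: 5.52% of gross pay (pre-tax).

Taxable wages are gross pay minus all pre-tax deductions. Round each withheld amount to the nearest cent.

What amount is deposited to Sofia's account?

$2,139.02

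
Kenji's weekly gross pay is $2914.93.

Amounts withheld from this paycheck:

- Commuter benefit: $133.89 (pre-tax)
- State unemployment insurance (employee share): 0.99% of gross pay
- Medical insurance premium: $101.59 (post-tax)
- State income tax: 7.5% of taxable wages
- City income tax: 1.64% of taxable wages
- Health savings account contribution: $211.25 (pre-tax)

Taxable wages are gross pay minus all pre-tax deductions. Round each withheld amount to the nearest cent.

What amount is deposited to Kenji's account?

$2204.47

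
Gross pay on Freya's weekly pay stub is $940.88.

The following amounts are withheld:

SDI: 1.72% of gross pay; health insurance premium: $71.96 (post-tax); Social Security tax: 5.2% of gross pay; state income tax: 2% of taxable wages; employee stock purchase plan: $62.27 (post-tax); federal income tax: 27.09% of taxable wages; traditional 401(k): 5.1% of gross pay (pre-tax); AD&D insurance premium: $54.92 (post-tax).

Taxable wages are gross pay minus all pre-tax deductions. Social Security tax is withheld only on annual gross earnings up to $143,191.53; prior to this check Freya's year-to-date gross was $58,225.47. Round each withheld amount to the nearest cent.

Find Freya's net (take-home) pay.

$378.89

Traditional 401(k): $940.88 × 0.051 = $47.98
Taxable wages = $940.88 − $47.98 = $892.90
State income tax: $892.90 × 0.02 = $17.86
Federal income tax: $892.90 × 0.2709 = $241.89
Social Security tax: cap not yet reached, full $940.88 is subject → $940.88 × 0.052 = $48.93
SDI: $940.88 × 0.0172 = $16.18
Health insurance premium: $71.96
AD&D insurance premium: $54.92
Employee stock purchase plan: $62.27
Total deductions = $47.98 + $17.86 + $241.89 + $48.93 + $16.18 + $71.96 + $54.92 + $62.27 = $561.99
Net pay = $940.88 − $561.99 = $378.89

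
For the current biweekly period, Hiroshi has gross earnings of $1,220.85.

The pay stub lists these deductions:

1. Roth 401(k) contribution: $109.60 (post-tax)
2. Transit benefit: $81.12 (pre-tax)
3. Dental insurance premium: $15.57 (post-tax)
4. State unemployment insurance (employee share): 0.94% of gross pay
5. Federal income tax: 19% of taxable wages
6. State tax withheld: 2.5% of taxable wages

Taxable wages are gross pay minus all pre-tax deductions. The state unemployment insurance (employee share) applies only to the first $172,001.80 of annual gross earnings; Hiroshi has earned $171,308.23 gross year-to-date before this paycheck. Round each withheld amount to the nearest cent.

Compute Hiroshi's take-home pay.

$763.00

Transit benefit: $81.12
Taxable wages = $1,220.85 − $81.12 = $1,139.73
Federal income tax: $1,139.73 × 0.19 = $216.55
State tax withheld: $1,139.73 × 0.025 = $28.49
State unemployment insurance (employee share): only $172,001.80 − $171,308.23 = $693.57 of this check is subject → $693.57 × 0.0094 = $6.52
Roth 401(k) contribution: $109.60
Dental insurance premium: $15.57
Total deductions = $81.12 + $216.55 + $28.49 + $6.52 + $109.60 + $15.57 = $457.85
Net pay = $1,220.85 − $457.85 = $763.00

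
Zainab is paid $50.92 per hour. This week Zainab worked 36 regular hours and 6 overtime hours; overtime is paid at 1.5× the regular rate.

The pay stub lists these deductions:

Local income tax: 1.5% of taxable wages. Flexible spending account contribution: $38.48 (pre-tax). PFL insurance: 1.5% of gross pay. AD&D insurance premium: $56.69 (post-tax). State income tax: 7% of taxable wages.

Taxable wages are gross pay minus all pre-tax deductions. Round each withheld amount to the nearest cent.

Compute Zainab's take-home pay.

$1,970.37

Regular pay: 36 × $50.92 = $1,833.12
Overtime pay: 6 × $50.92 × 1.5 = $458.28
Gross pay = $1,833.12 + $458.28 = $2,291.40
Flexible spending account contribution: $38.48
Taxable wages = $2,291.40 − $38.48 = $2,252.92
State income tax: $2,252.92 × 0.07 = $157.70
Local income tax: $2,252.92 × 0.015 = $33.79
PFL insurance: $2,291.40 × 0.015 = $34.37
AD&D insurance premium: $56.69
Total deductions = $38.48 + $157.70 + $33.79 + $34.37 + $56.69 = $321.03
Net pay = $2,291.40 − $321.03 = $1,970.37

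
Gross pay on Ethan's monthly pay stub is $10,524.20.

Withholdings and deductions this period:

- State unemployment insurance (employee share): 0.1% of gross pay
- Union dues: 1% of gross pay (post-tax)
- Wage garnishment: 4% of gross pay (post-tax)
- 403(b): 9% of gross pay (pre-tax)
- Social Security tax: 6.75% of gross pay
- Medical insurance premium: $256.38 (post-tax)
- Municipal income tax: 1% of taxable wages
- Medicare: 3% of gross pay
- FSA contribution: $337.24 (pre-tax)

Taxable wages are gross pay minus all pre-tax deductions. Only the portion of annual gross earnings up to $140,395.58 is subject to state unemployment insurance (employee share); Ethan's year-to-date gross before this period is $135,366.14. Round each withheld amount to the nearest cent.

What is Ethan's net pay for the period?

$7,333.65

FSA contribution: $337.24
403(b): $10,524.20 × 0.09 = $947.18
Pre-tax total = $337.24 + $947.18 = $1,284.42
Taxable wages = $10,524.20 − $1,284.42 = $9,239.78
Municipal income tax: $9,239.78 × 0.01 = $92.40
Social Security tax: $10,524.20 × 0.0675 = $710.38
Medicare: $10,524.20 × 0.03 = $315.73
State unemployment insurance (employee share): only $140,395.58 − $135,366.14 = $5,029.44 of this check is subject → $5,029.44 × 0.001 = $5.03
Wage garnishment: $10,524.20 × 0.04 = $420.97
Medical insurance premium: $256.38
Union dues: $10,524.20 × 0.01 = $105.24
Total deductions = $337.24 + $947.18 + $92.40 + $710.38 + $315.73 + $5.03 + $420.97 + $256.38 + $105.24 = $3,190.55
Net pay = $10,524.20 − $3,190.55 = $7,333.65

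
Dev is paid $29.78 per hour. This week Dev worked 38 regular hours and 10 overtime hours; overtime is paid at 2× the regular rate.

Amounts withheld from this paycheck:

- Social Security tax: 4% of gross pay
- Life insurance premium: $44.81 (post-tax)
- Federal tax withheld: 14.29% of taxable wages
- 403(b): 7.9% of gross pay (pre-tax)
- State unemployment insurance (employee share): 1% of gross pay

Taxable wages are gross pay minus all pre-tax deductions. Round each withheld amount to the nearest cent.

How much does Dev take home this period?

$1232.30

Regular pay: 38 × $29.78 = $1131.64
Overtime pay: 10 × $29.78 × 2 = $595.60
Gross pay = $1131.64 + $595.60 = $1727.24
403(b): $1727.24 × 0.079 = $136.45
Taxable wages = $1727.24 − $136.45 = $1590.79
Federal tax withheld: $1590.79 × 0.1429 = $227.32
State unemployment insurance (employee share): $1727.24 × 0.01 = $17.27
Social Security tax: $1727.24 × 0.04 = $69.09
Life insurance premium: $44.81
Total deductions = $136.45 + $227.32 + $17.27 + $69.09 + $44.81 = $494.94
Net pay = $1727.24 − $494.94 = $1232.30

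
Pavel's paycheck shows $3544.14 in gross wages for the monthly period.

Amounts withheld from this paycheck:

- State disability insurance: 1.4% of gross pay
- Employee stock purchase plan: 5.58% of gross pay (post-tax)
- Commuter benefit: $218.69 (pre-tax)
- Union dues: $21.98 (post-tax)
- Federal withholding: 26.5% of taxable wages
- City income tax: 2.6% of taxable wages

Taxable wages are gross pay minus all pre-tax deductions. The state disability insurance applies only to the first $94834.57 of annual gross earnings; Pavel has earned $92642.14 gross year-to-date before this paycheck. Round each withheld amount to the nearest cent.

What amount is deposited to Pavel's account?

$2107.32

Commuter benefit: $218.69
Taxable wages = $3544.14 − $218.69 = $3325.45
City income tax: $3325.45 × 0.026 = $86.46
Federal withholding: $3325.45 × 0.265 = $881.24
State disability insurance: only $94834.57 − $92642.14 = $2192.43 of this check is subject → $2192.43 × 0.014 = $30.69
Union dues: $21.98
Employee stock purchase plan: $3544.14 × 0.0558 = $197.76
Total deductions = $218.69 + $86.46 + $881.24 + $30.69 + $21.98 + $197.76 = $1436.82
Net pay = $3544.14 − $1436.82 = $2107.32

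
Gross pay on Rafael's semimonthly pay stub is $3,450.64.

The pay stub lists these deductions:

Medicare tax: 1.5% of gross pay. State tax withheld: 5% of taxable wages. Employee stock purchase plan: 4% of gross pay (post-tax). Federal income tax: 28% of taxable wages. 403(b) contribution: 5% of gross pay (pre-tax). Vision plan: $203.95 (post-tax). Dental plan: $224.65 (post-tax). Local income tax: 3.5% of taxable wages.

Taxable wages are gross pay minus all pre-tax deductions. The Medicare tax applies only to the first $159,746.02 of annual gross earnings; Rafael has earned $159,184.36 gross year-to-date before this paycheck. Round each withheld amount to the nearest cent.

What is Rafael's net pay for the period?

$1,506.55

403(b) contribution: $3,450.64 × 0.05 = $172.53
Taxable wages = $3,450.64 − $172.53 = $3,278.11
Local income tax: $3,278.11 × 0.035 = $114.73
Federal income tax: $3,278.11 × 0.28 = $917.87
State tax withheld: $3,278.11 × 0.05 = $163.91
Medicare tax: only $159,746.02 − $159,184.36 = $561.66 of this check is subject → $561.66 × 0.015 = $8.42
Vision plan: $203.95
Dental plan: $224.65
Employee stock purchase plan: $3,450.64 × 0.04 = $138.03
Total deductions = $172.53 + $114.73 + $917.87 + $163.91 + $8.42 + $203.95 + $224.65 + $138.03 = $1,944.09
Net pay = $3,450.64 − $1,944.09 = $1,506.55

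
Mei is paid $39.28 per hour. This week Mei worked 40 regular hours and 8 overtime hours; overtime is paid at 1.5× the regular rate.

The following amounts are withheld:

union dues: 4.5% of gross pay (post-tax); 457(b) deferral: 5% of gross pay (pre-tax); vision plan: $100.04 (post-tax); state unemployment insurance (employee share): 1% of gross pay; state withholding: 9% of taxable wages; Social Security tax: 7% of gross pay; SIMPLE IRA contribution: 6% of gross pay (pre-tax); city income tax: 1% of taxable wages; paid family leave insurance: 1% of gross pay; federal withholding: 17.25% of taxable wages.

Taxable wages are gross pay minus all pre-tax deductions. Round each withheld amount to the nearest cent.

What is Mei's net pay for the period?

$946.71

Regular pay: 40 × $39.28 = $1571.20
Overtime pay: 8 × $39.28 × 1.5 = $471.36
Gross pay = $1571.20 + $471.36 = $2042.56
SIMPLE IRA contribution: $2042.56 × 0.06 = $122.55
457(b) deferral: $2042.56 × 0.05 = $102.13
Pre-tax total = $122.55 + $102.13 = $224.68
Taxable wages = $2042.56 − $224.68 = $1817.88
Federal withholding: $1817.88 × 0.1725 = $313.58
State withholding: $1817.88 × 0.09 = $163.61
City income tax: $1817.88 × 0.01 = $18.18
Paid family leave insurance: $2042.56 × 0.01 = $20.43
State unemployment insurance (employee share): $2042.56 × 0.01 = $20.43
Social Security tax: $2042.56 × 0.07 = $142.98
Vision plan: $100.04
Union dues: $2042.56 × 0.045 = $91.92
Total deductions = $122.55 + $102.13 + $313.58 + $163.61 + $18.18 + $20.43 + $20.43 + $142.98 + $100.04 + $91.92 = $1095.85
Net pay = $2042.56 − $1095.85 = $946.71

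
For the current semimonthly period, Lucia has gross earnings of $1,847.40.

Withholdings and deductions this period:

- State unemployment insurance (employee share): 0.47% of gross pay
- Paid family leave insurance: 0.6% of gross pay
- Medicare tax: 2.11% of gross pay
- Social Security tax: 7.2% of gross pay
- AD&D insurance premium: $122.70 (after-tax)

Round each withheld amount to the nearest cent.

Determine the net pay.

Social Security tax: $1,847.40 × 0.072 = $133.01
State unemployment insurance (employee share): $1,847.40 × 0.0047 = $8.68
Medicare tax: $1,847.40 × 0.0211 = $38.98
Paid family leave insurance: $1,847.40 × 0.006 = $11.08
AD&D insurance premium: $122.70
Total deductions = $133.01 + $8.68 + $38.98 + $11.08 + $122.70 = $314.45
Net pay = $1,847.40 − $314.45 = $1,532.95

$1,532.95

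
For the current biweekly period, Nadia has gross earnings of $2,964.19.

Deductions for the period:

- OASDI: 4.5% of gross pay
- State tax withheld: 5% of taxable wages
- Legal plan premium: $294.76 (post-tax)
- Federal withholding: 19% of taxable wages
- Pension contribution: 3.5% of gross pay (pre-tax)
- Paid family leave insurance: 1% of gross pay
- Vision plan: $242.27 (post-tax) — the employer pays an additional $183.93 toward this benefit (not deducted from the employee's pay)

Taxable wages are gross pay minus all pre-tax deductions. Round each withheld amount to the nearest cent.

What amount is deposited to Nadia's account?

$1,473.88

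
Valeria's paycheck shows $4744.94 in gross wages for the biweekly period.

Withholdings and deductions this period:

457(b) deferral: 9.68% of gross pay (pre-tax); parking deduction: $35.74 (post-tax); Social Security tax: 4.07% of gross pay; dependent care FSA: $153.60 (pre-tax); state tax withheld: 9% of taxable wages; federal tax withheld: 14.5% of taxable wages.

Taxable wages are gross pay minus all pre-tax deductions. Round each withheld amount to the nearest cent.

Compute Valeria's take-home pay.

$2932.15

Dependent care FSA: $153.60
457(b) deferral: $4744.94 × 0.0968 = $459.31
Pre-tax total = $153.60 + $459.31 = $612.91
Taxable wages = $4744.94 − $612.91 = $4132.03
State tax withheld: $4132.03 × 0.09 = $371.88
Federal tax withheld: $4132.03 × 0.145 = $599.14
Social Security tax: $4744.94 × 0.0407 = $193.12
Parking deduction: $35.74
Total deductions = $153.60 + $459.31 + $371.88 + $599.14 + $193.12 + $35.74 = $1812.79
Net pay = $4744.94 − $1812.79 = $2932.15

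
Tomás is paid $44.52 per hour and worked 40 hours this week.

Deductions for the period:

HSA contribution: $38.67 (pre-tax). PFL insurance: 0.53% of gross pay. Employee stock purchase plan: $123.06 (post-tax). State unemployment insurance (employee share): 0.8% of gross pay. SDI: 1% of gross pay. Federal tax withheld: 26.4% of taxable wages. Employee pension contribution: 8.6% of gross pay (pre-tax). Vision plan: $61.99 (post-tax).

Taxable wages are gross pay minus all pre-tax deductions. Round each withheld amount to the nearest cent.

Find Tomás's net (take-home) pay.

$942.94

Gross pay: 40 × $44.52 = $1,780.80
Employee pension contribution: $1,780.80 × 0.086 = $153.15
HSA contribution: $38.67
Pre-tax total = $153.15 + $38.67 = $191.82
Taxable wages = $1,780.80 − $191.82 = $1,588.98
Federal tax withheld: $1,588.98 × 0.264 = $419.49
SDI: $1,780.80 × 0.01 = $17.81
PFL insurance: $1,780.80 × 0.0053 = $9.44
State unemployment insurance (employee share): $1,780.80 × 0.008 = $14.25
Vision plan: $61.99
Employee stock purchase plan: $123.06
Total deductions = $153.15 + $38.67 + $419.49 + $17.81 + $9.44 + $14.25 + $61.99 + $123.06 = $837.86
Net pay = $1,780.80 − $837.86 = $942.94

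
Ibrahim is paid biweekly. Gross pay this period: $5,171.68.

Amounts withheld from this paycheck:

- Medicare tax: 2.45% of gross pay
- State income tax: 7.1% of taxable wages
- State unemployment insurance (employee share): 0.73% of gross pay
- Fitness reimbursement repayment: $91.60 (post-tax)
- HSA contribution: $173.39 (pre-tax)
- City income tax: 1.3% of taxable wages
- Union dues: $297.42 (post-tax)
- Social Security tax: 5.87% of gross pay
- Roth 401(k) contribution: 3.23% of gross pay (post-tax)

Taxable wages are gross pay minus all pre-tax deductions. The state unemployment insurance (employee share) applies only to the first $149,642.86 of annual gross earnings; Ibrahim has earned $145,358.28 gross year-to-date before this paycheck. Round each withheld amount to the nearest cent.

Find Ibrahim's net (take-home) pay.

HSA contribution: $173.39
Taxable wages = $5,171.68 − $173.39 = $4,998.29
State income tax: $4,998.29 × 0.071 = $354.88
City income tax: $4,998.29 × 0.013 = $64.98
State unemployment insurance (employee share): only $149,642.86 − $145,358.28 = $4,284.58 of this check is subject → $4,284.58 × 0.0073 = $31.28
Medicare tax: $5,171.68 × 0.0245 = $126.71
Social Security tax: $5,171.68 × 0.0587 = $303.58
Union dues: $297.42
Fitness reimbursement repayment: $91.60
Roth 401(k) contribution: $5,171.68 × 0.0323 = $167.05
Total deductions = $173.39 + $354.88 + $64.98 + $31.28 + $126.71 + $303.58 + $297.42 + $91.60 + $167.05 = $1,610.89
Net pay = $5,171.68 − $1,610.89 = $3,560.79

$3,560.79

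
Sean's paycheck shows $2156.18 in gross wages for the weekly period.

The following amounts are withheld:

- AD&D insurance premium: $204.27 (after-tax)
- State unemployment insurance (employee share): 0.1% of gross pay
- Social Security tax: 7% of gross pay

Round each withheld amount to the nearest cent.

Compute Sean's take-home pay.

$1798.82

State unemployment insurance (employee share): $2156.18 × 0.001 = $2.16
Social Security tax: $2156.18 × 0.07 = $150.93
AD&D insurance premium: $204.27
Total deductions = $2.16 + $150.93 + $204.27 = $357.36
Net pay = $2156.18 − $357.36 = $1798.82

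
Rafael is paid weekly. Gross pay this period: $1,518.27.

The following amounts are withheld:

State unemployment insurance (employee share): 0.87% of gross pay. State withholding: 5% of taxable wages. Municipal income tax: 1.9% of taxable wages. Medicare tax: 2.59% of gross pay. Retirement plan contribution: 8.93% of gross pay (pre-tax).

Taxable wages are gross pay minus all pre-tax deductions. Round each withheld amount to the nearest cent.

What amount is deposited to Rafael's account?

Retirement plan contribution: $1,518.27 × 0.0893 = $135.58
Taxable wages = $1,518.27 − $135.58 = $1,382.69
Municipal income tax: $1,382.69 × 0.019 = $26.27
State withholding: $1,382.69 × 0.05 = $69.13
State unemployment insurance (employee share): $1,518.27 × 0.0087 = $13.21
Medicare tax: $1,518.27 × 0.0259 = $39.32
Total deductions = $135.58 + $26.27 + $69.13 + $13.21 + $39.32 = $283.51
Net pay = $1,518.27 − $283.51 = $1,234.76

$1,234.76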